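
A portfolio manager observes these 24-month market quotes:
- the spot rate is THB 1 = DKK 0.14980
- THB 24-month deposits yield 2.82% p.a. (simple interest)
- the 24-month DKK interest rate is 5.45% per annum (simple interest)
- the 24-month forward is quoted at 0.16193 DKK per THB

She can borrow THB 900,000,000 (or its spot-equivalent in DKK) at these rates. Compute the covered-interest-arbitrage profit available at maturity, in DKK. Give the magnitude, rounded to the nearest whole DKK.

DKK 4,441,187

T = 2 years.
Invest the THB and cover forward: 900,000,000 × 1.056400 × 0.16193 = DKK 153,956,566.80.
Convert at spot and invest in DKK: 900,000,000 × 0.14980 × 1.109000 = DKK 149,515,380.00.
The quoted forward overvalues THB, so borrow DKK, buy THB at spot, deposit the THB at 2.82%, and sell the proceeds forward at 0.16193.
The gap between the two covered legs is DKK 4,441,187.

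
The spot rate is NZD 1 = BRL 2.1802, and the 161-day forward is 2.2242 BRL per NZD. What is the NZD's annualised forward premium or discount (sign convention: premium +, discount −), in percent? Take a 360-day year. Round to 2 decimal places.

T = 161/360 years.
NZD trades forward at +2.01816% vs spot over the period.
×(1/T) gives 4.51% p.a.

+4.51%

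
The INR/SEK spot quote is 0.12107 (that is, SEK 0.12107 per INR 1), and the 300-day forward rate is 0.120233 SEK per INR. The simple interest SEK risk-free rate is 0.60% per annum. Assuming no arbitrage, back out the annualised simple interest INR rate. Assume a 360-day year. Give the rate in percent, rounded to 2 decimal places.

1.44%

T = 300/360 years.
F/S = 0.120233/0.12107 = 0.9930866 = (growth of SEK) / (growth of INR).
The SEK side grows by 1 + 0.0060×300/360 = 1.005000.
Hence g_INR = 1.0119963.
r = (1.0119963 − 1)/(300/360) = 0.014396 → 1.44%.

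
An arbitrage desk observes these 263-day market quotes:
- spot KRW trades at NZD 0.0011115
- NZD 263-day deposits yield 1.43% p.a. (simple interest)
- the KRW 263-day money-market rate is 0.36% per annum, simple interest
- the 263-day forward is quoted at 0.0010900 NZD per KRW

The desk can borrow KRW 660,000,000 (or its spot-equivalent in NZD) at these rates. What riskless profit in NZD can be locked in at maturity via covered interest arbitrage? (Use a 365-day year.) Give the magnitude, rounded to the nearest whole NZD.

NZD 19,883

T = 263/365 years.
Route A — deposit KRW, sell forward: 660,000,000 × 1.00259397 × 0.0010900 = NZD 721,266.10.
Route B — convert at spot, deposit NZD: 660,000,000 × 0.0011115 × 1.01030384 = NZD 741,148.79.
The quoted forward undervalues KRW, so borrow KRW, convert to NZD at spot, deposit the NZD at 1.43%, and buy KRW forward at 0.0010900 to cover the loan.
Arbitrage profit = |721,266.10 − 741,148.79| = NZD 19,883.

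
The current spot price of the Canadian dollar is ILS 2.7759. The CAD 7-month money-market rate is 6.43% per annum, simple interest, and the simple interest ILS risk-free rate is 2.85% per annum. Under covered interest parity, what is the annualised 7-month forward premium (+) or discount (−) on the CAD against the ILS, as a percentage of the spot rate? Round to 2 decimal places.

-3.45%

T = 7/12 years.
CIP forward (ILS per CAD) = 2.7759 × 1.016625/1.0375083 = 2.7200258.
(F − S)/S ÷ T = (2.7200258 − 2.7759)/2.7759/(7/12) = -0.034506 → -3.45%.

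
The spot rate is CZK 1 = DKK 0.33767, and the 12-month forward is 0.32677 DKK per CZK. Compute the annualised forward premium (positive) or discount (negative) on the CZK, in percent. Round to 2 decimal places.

-3.23%

T = 1 year.
Period premium: (0.32677 − 0.33767)/0.33767 = -0.0322800.
Per annum: -0.0322800 / 1 = -0.032280 = -3.23%.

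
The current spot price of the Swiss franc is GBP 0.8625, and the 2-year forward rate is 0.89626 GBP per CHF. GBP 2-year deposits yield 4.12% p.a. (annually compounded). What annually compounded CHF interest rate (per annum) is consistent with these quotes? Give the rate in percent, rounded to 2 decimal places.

T = 2 years.
By CIP, F/S equals the GBP-to-CHF growth ratio: 0.89626/0.8625 = 1.0391420.
GBP growth factor: (1 + 0.0412)^2 = 1.0840974.
So the CHF growth factor = 1.043262.
Annualise: 1.043262^(1/2) − 1 = 0.021402 = 2.14%.

2.14%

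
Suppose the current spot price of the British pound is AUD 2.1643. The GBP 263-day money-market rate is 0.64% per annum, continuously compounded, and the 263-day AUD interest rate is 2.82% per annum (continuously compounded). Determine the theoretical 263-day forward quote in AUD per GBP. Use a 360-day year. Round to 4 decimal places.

T = 263/360 years.
AUD growth factor: e^(0.0282×263/360) = 1.0208153.
GBP accumulates by e^(0.0064×263/360) = 1.0046865.
Forward (AUD per GBP) = 2.1643 × 1.0208153 / 1.0046865 = 2.199045.

2.1990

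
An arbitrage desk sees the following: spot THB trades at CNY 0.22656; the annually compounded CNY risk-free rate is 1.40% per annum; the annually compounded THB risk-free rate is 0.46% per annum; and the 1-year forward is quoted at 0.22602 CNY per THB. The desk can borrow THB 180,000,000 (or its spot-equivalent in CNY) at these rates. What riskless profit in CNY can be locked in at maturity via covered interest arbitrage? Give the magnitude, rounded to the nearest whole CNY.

CNY 480,987

T = 1 year.
Route A — deposit THB, sell forward: 180,000,000 × 1.004600 × 0.22602 = CNY 40,870,744.56.
Route B — convert at spot, deposit CNY: 180,000,000 × 0.22656 × 1.014000 = CNY 41,351,731.20.
The quoted forward undervalues THB, so borrow THB, convert to CNY at spot, deposit the CNY at 1.40%, and buy THB forward at 0.22602 to cover the loan.
The gap between the two covered legs is CNY 480,987.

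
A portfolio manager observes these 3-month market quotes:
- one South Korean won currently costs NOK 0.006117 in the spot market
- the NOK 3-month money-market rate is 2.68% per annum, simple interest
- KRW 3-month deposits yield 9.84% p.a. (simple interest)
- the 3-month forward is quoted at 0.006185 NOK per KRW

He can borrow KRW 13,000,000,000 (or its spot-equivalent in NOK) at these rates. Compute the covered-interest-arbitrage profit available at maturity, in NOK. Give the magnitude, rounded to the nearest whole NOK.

NOK 2,329,172

T = 3/12 years.
Route A — deposit KRW, sell forward: 13,000,000,000 × 1.024600 × 0.006185 = NOK 82,382,963.00.
Route B — convert at spot, deposit NOK: 13,000,000,000 × 0.006117 × 1.006700 = NOK 80,053,790.70.
The quoted forward overvalues KRW, so borrow NOK, buy KRW at spot, deposit the KRW at 9.84%, and sell the proceeds forward at 0.006185.
The gap between the two covered legs is NOK 2,329,172.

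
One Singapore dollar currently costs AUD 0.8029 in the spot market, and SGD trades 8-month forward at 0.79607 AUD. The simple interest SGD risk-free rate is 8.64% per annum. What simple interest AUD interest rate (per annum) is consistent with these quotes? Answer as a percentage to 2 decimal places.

T = 8/12 years.
F/S = 0.79607/0.8029 = 0.9914933 = (growth of AUD) / (growth of SGD).
The SGD side grows by 1 + 0.0864×8/12 = 1.057600.
Hence g_AUD = 1.0486033.
(1.0486033 − 1)/T = 0.072905, i.e. 7.29%.

7.29%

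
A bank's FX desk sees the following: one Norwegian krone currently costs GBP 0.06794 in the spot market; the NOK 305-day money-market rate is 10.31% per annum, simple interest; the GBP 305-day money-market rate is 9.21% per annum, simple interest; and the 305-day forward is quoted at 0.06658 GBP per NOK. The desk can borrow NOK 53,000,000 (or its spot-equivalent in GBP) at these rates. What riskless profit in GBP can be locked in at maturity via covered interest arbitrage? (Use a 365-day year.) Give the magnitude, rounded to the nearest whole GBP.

GBP 45,192

T = 305/365 years.
Invest the NOK and cover forward: 53,000,000 × 1.086152055 × 0.06658 = GBP 3,832,748.20.
Convert at spot and invest in GBP: 53,000,000 × 0.06794 × 1.076960274 = GBP 3,877,940.09.
The quoted forward undervalues NOK, so borrow NOK, convert to GBP at spot, deposit the GBP at 9.21%, and buy NOK forward at 0.06658 to cover the loan.
Profit = 3,877,940.09 − 3,832,748.20 = GBP 45,192.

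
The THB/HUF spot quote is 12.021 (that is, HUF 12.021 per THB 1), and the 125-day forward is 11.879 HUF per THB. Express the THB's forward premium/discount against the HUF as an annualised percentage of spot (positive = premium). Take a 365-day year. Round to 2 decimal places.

-3.45%

T = 125/365 years.
Period premium: (11.879 − 12.021)/12.021 = -0.0118127.
Per annum: -0.0118127 / (125/365) = -0.034493 = -3.45%.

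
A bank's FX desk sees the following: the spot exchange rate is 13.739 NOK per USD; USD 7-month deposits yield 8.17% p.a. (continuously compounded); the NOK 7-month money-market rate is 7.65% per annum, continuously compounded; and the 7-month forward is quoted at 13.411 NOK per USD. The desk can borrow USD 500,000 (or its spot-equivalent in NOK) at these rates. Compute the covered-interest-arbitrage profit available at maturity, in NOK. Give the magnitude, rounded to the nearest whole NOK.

NOK 150,184

T = 7/12 years.
Invest the USD and cover forward: 500,000 × 1.04881225 × 13.411 = NOK 7,032,810.54.
Convert at spot and invest in NOK: 500,000 × 13.739 × 1.045635673 = NOK 7,182,994.26.
The quoted forward undervalues USD, so borrow USD, convert to NOK at spot, deposit the NOK at 7.65%, and buy USD forward at 13.411 to cover the loan.
Arbitrage profit = |7,032,810.54 − 7,182,994.26| = NOK 150,184.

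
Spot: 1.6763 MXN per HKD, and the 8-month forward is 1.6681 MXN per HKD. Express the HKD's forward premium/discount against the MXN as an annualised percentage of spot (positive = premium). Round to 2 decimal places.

T = 8/12 years.
(F − S)/S = (1.6681 − 1.6763)/1.6763 = -0.0048917.
Per annum: -0.0048917 / (8/12) = -0.007338 = -0.73%.

-0.73%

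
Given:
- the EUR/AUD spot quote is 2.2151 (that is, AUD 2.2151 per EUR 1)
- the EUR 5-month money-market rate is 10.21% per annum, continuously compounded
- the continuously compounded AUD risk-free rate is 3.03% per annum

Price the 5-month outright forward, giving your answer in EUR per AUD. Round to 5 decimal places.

T = 5/12 years.
AUD accumulates by e^(0.0303×5/12) = 1.012705.
Growth of 1 EUR over T: e^(0.1021×5/12) = 1.0434595.
Forward (AUD per EUR) = 2.2151 × 1.012705 / 1.0434595 = 2.149813.
Invert for EUR per AUD: 1 / 2.149813 = 0.46516.

0.46516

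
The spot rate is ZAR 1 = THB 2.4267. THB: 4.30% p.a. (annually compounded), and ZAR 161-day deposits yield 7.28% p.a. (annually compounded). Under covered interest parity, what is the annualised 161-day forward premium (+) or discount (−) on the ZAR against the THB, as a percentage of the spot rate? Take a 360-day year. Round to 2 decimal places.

-2.80%

T = 161/360 years.
CIP forward (THB per ZAR) = 2.4267 × 1.019007/1.0319263 = 2.3963187.
Annualised premium = (F − S)/S × (1/T) = (2.3963187 − 2.4267)/2.4267 ÷ (161/360) = -2.80%.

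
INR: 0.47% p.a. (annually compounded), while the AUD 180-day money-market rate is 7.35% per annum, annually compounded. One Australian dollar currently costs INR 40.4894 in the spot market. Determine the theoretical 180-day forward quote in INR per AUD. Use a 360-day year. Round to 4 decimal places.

T = 180/360 years.
Growth of 1 INR over T: (1 + 0.0047)^(180/360) = 1.00234725.
Growth of 1 AUD over T: (1 + 0.0735)^(180/360) = 1.03609845.
So F = 40.4894 × 1.00234725 / 1.03609845 = 39.170446 (INR/AUD).

39.1704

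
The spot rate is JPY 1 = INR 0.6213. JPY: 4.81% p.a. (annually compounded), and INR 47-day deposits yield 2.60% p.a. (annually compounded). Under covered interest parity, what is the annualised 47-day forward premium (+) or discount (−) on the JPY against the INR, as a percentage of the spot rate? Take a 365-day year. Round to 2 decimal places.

-2.13%

T = 47/365 years.
F = S · g_INR/g_JPY = 0.6213 × 1.0033106/1.0060677 = 0.6195973.
(F − S)/S ÷ T = (0.6195973 − 0.6213)/0.6213/(47/365) = -0.021283 → -2.13%.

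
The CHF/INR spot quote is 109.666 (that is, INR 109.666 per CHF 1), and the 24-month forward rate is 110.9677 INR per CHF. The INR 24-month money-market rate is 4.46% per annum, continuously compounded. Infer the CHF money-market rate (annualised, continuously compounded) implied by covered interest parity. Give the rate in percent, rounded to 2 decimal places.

3.87%

T = 2 years.
By CIP, F/S equals the INR-to-CHF growth ratio: 110.9677/109.666 = 1.0118697.
INR growth factor: e^(0.0446×2) = 1.0932993.
So the CHF growth factor = 1.0804744.
Take logs: ln 1.0804744 / 2 = 0.038700, so 3.87%.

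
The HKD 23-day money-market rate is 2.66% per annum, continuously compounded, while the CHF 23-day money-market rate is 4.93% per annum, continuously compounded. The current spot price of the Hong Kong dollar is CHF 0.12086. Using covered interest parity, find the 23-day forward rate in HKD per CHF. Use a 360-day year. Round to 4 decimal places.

8.2620

T = 23/360 years.
CHF growth factor: e^(0.0493×23/360) = 1.0031547.
HKD accumulates by e^(0.0266×23/360) = 1.0017009.
CIP: F = S · (grow CHF)/(grow HKD) = 0.12086 × 1.0031547/1.0017009 = 0.1210354 CHF per HKD.
Quoted the other way: 1/0.1210354 = 8.2620 HKD per CHF.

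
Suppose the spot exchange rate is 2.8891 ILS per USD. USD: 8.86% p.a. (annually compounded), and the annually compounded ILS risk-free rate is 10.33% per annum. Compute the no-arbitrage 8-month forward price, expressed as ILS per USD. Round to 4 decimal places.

2.9151

T = 8/12 years.
Growth of 1 ILS over T: (1 + 0.1033)^(8/12) = 1.0677324.
USD growth factor: (1 + 0.0886)^(8/12) = 1.0582271.
CIP: F = S · (grow ILS)/(grow USD) = 2.8891 × 1.0677324/1.0582271 = 2.915051 ILS per USD.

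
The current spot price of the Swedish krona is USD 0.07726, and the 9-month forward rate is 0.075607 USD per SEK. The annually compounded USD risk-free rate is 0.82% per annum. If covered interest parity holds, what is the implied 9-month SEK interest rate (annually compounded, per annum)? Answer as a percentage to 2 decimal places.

3.77%

T = 9/12 years.
F/S = 0.075607/0.07726 = 0.9786047 = (growth of USD) / (growth of SEK).
USD growth factor: (1 + 0.0082)^(9/12) = 1.0061437.
That pins the SEK growth at 1.0281411.
r = 1.0281411^(12/9) − 1 = 0.037696 → 3.77%.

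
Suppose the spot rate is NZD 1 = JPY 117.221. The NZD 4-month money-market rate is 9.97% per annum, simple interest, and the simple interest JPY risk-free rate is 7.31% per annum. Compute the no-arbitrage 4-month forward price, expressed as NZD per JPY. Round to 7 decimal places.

T = 4/12 years.
JPY growth factor: 1 + 0.0731×4/12 = 1.0243667.
NZD growth factor: 1 + 0.0997×4/12 = 1.0332333.
Forward (JPY per NZD) = 117.221 × 1.0243667 / 1.0332333 = 116.2151.
Quoted the other way: 1/116.2151 = 0.0086047 NZD per JPY.

0.0086047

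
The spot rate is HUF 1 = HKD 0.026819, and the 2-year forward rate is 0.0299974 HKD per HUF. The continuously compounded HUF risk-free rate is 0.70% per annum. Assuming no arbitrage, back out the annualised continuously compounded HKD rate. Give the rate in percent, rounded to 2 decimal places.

6.30%

T = 2 years.
F/S = 0.0299974/0.026819 = 1.1185130 = (growth of HKD) / (growth of HUF).
The HUF side grows by e^(0.0070×2) = 1.0140985.
Hence g_HKD = 1.1342824.
Take logs: ln 1.1342824 / 2 = 0.063000, so 6.30%.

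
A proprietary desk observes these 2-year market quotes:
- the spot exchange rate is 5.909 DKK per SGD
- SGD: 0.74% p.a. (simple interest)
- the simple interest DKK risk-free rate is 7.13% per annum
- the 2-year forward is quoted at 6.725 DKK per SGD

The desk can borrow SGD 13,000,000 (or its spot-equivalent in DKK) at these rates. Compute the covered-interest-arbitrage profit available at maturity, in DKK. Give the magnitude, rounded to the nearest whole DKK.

T = 2 years.
Route A — deposit SGD, sell forward: 13,000,000 × 1.014800 × 6.725 = DKK 88,718,890.00.
Route B — convert at spot, deposit DKK: 13,000,000 × 5.909 × 1.142600 = DKK 87,771,104.20.
The quoted forward overvalues SGD, so borrow DKK, buy SGD at spot, deposit the SGD at 0.74%, and sell the proceeds forward at 6.725.
Arbitrage profit = |88,718,890.00 − 87,771,104.20| = DKK 947,786.

DKK 947,786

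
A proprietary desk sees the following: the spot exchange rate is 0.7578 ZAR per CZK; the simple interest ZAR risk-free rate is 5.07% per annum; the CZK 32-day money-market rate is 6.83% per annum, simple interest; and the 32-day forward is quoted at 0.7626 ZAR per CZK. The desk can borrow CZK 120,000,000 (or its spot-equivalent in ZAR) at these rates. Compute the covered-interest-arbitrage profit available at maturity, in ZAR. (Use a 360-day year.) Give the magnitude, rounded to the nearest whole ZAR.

ZAR 721,761

T = 32/360 years.
Invest the CZK and cover forward: 120,000,000 × 1.0060711111 × 0.7626 = ZAR 92,067,579.52.
Convert at spot and invest in ZAR: 120,000,000 × 0.7578 × 1.0045066667 = ZAR 91,345,818.24.
The quoted forward overvalues CZK, so borrow ZAR, buy CZK at spot, deposit the CZK at 6.83%, and sell the proceeds forward at 0.7626.
Arbitrage profit = |92,067,579.52 − 91,345,818.24| = ZAR 721,761.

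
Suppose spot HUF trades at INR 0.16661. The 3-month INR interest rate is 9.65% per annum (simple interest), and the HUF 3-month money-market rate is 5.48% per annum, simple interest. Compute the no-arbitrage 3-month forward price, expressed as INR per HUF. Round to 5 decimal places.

T = 3/12 years.
INR accumulates by 1 + 0.0965×3/12 = 1.024125.
Growth of 1 HUF over T: 1 + 0.0548×3/12 = 1.013700.
So F = 0.16661 × 1.024125 / 1.013700 = 0.1683234 (INR/HUF).

0.16832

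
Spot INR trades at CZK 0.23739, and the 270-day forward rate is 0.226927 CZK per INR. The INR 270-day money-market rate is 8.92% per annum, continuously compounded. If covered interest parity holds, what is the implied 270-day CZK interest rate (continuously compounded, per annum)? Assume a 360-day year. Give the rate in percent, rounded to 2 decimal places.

T = 270/360 years.
F/S = 0.226927/0.23739 = 0.9559248 = (growth of CZK) / (growth of INR).
The INR side grows by e^(0.0892×270/360) = 1.0691886.
So the CZK growth factor = 1.0220639.
r = ln(1.0220639)/(270/360) = 0.029099 → 2.91%.

2.91%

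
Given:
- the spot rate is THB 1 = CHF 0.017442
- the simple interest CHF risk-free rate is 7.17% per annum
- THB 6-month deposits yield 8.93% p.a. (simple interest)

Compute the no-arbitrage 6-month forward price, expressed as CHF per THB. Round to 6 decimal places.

0.017295

T = 6/12 years.
Growth of 1 CHF over T: 1 + 0.0717×6/12 = 1.035850.
THB accumulates by 1 + 0.0893×6/12 = 1.044650.
So F = 0.017442 × 1.035850 / 1.044650 = 0.01729507 (CHF/THB).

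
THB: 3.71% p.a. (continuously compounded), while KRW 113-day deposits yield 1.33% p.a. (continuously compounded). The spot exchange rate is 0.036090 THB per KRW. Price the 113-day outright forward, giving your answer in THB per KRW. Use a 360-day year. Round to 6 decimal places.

T = 113/360 years.
THB growth factor: e^(0.0371×113/360) = 1.0117133.
KRW accumulates by e^(0.0133×113/360) = 1.0041834.
Forward (THB per KRW) = 0.03609 × 1.0117133 / 1.0041834 = 0.03636062.

0.036361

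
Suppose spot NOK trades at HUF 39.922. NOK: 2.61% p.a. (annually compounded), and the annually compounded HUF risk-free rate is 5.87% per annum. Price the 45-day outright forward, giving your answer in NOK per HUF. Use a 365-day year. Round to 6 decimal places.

0.024952

T = 45/365 years.
HUF accumulates by (1 + 0.0587)^(45/365) = 1.0070573.
NOK growth factor: (1 + 0.0261)^(45/365) = 1.0031816.
So F = 39.922 × 1.0070573 / 1.0031816 = 40.07623 (HUF/NOK).
Invert for NOK per HUF: 1 / 40.07623 = 0.024952.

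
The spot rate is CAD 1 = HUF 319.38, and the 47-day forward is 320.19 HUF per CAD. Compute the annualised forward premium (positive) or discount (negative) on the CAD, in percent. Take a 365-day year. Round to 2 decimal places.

T = 47/365 years.
(F − S)/S = (320.19 − 319.38)/319.38 = 0.0025362.
Per annum: 0.0025362 / (47/365) = 0.019696 = 1.97%.

+1.97%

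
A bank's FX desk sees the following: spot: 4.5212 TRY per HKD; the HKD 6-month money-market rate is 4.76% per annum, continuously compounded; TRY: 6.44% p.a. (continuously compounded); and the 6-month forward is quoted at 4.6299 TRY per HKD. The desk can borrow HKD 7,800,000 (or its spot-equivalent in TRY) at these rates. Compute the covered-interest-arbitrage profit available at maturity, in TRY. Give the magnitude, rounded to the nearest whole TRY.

TRY 563,640

T = 6/12 years.
Keep in HKD, deliver into the forward: 7,800,000·1.0240854803·4.6299 = TRY 36,983,024.25.
Swap to TRY now, deposit: 7,800,000·4.5212·1.0327240295 = TRY 36,419,384.68.
The quoted forward overvalues HKD, so borrow TRY, buy HKD at spot, deposit the HKD at 4.76%, and sell the proceeds forward at 4.6299.
Arbitrage profit = |36,983,024.25 − 36,419,384.68| = TRY 563,640.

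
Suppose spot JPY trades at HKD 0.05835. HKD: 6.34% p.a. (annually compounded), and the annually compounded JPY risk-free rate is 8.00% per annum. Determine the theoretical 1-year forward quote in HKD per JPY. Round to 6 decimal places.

0.057453

T = 1 year.
HKD growth factor: (1 + 0.0634)^1 = 1.063400.
JPY accumulates by (1 + 0.0800)^1 = 1.080000.
So F = 0.05835 × 1.063400 / 1.080000 = 0.05745314 (HKD/JPY).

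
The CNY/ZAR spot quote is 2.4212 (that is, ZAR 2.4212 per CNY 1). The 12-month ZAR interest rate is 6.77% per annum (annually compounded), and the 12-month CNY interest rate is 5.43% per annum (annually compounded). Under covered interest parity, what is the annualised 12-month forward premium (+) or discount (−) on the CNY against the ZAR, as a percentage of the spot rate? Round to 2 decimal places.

+1.27%

T = 1 year.
CIP forward (ZAR per CNY) = 2.4212 × 1.067700/1.054300 = 2.4519731.
Annualised premium = (F − S)/S × (1/T) = (2.4519731 − 2.4212)/2.4212 ÷ 1 = 1.27%.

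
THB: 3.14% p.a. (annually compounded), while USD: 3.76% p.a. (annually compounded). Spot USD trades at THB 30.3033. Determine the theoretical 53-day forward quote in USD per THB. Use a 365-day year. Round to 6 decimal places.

0.033028

T = 53/365 years.
THB growth factor: (1 + 0.0314)^(53/365) = 1.0044994.
Growth of 1 USD over T: (1 + 0.0376)^(53/365) = 1.005374.
Forward (THB per USD) = 30.3033 × 1.0044994 / 1.005374 = 30.27694.
Quoted the other way: 1/30.27694 = 0.033028 USD per THB.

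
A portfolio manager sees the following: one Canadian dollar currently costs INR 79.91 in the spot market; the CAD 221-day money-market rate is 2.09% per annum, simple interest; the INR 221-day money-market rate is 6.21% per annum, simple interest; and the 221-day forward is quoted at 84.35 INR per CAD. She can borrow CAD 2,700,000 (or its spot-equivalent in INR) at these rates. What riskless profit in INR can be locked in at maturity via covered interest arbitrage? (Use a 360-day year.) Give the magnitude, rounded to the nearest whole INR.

T = 221/360 years.
Invest the CAD and cover forward: 2,700,000 × 1.01283027778 × 84.35 = INR 230,667,031.61.
Convert at spot and invest in INR: 2,700,000 × 79.91 × 1.0381225 = INR 223,982,196.23.
The quoted forward overvalues CAD, so borrow INR, buy CAD at spot, deposit the CAD at 2.09%, and sell the proceeds forward at 84.35.
Profit = 230,667,031.61 − 223,982,196.23 = INR 6,684,835.

INR 6,684,835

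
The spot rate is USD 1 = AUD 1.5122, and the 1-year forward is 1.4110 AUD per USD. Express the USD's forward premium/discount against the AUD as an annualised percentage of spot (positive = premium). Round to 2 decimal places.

-6.69%

T = 1 year.
USD trades forward at -6.69224% vs spot over the period.
Per annum: -0.0669224 / 1 = -0.066922 = -6.69%.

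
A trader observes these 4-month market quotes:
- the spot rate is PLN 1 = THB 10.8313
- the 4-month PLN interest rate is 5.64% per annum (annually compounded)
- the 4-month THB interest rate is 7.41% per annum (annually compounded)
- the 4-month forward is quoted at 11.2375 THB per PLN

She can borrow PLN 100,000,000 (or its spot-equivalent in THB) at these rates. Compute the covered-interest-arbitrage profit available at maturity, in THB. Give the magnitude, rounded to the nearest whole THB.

T = 4/12 years.
Invest the PLN and cover forward: 100,000,000 × 1.018457234554 × 11.2375 = THB 1,144,491,317.33.
Convert at spot and invest in THB: 100,000,000 × 10.8313 × 1.024113848426 = THB 1,109,248,432.65.
The quoted forward overvalues PLN, so borrow THB, buy PLN at spot, deposit the PLN at 5.64%, and sell the proceeds forward at 11.2375.
The gap between the two covered legs is THB 35,242,885.

THB 35,242,885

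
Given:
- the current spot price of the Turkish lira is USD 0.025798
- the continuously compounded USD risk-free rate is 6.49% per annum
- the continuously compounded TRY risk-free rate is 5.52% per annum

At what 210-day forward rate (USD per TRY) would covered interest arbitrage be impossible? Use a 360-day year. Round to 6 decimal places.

0.025944

T = 210/360 years.
USD growth factor: e^(0.0649×210/360) = 1.0385841.
TRY accumulates by e^(0.0552×210/360) = 1.032724.
CIP: F = S · (grow USD)/(grow TRY) = 0.025798 × 1.0385841/1.032724 = 0.02594439 USD per TRY.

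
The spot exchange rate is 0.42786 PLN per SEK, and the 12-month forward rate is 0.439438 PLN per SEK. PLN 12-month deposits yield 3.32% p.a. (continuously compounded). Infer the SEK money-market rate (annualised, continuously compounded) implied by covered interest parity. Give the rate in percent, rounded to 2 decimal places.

T = 1 year.
F/S = 0.439438/0.42786 = 1.0270603 = (growth of PLN) / (growth of SEK).
The PLN side grows by e^(0.0332×1) = 1.0337573.
That pins the SEK growth at 1.0065206.
Take logs: ln 1.0065206 / 1 = 0.006499, so 0.65%.

0.65%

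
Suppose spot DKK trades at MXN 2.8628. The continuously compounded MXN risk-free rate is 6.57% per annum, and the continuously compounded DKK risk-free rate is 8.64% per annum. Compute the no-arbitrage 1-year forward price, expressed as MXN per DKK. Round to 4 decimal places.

T = 1 year.
MXN accumulates by e^(0.0657×1) = 1.0679063.
Growth of 1 DKK over T: e^(0.0864×1) = 1.0902423.
So F = 2.8628 × 1.0679063 / 1.0902423 = 2.804149 (MXN/DKK).

2.8041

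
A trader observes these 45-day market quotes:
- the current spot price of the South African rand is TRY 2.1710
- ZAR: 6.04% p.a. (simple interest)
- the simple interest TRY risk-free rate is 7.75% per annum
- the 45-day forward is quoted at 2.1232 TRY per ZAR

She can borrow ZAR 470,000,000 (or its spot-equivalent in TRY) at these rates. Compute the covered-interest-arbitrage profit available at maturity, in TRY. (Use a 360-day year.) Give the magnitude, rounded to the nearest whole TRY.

T = 45/360 years.
Route A — deposit ZAR, sell forward: 470,000,000 × 1.007550 × 2.1232 = TRY 1,005,438,175.20.
Route B — convert at spot, deposit TRY: 470,000,000 × 2.1710 × 1.0096875 = TRY 1,030,254,834.38.
The quoted forward undervalues ZAR, so borrow ZAR, convert to TRY at spot, deposit the TRY at 7.75%, and buy ZAR forward at 2.1232 to cover the loan.
Arbitrage profit = |1,005,438,175.20 − 1,030,254,834.38| = TRY 24,816,659.

TRY 24,816,659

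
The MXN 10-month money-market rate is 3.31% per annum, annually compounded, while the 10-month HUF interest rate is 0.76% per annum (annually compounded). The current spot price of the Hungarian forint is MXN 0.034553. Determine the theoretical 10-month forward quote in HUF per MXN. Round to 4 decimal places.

28.3445

T = 10/12 years.
MXN growth factor: (1 + 0.0331)^(10/12) = 1.02750821.
Growth of 1 HUF over T: (1 + 0.0076)^(10/12) = 1.00632933.
CIP: F = S · (grow MXN)/(grow HUF) = 0.034553 × 1.02750821/1.00632933 = 0.035280191 MXN per HUF.
Quoted the other way: 1/0.035280191 = 28.3445 HUF per MXN.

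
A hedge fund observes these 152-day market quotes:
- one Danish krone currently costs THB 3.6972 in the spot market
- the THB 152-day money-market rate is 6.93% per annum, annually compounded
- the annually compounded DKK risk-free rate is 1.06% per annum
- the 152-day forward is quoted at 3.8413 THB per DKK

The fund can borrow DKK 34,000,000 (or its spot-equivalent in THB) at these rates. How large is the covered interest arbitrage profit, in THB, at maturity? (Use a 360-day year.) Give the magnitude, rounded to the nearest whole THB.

T = 152/360 years.
Keep in DKK, deliver into the forward: 34,000,000·1.0044619263·3.8413 = THB 131,186,946.31.
Swap to THB now, deposit: 34,000,000·3.6972·1.02869465614 = THB 129,311,856.01.
The quoted forward overvalues DKK, so borrow THB, buy DKK at spot, deposit the DKK at 1.06%, and sell the proceeds forward at 3.8413.
The gap between the two covered legs is THB 1,875,090.

THB 1,875,090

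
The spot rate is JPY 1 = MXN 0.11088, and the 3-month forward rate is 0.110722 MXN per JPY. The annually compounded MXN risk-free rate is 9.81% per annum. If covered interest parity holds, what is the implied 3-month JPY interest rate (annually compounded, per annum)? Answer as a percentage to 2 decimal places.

T = 3/12 years.
F/S = 0.110722/0.11088 = 0.9985750 = (growth of MXN) / (growth of JPY).
The MXN side grows by (1 + 0.0981)^(3/12) = 1.0236712.
Hence g_JPY = 1.025132.
r = 1.025132^(12/3) − 1 = 0.104382 → 10.44%.

10.44%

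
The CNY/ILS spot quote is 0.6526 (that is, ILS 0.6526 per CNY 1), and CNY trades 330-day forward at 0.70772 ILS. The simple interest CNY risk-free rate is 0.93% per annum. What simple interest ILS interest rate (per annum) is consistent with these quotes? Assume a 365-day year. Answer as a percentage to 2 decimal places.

10.35%

T = 330/365 years.
F/S = 0.70772/0.6526 = 1.0844622 = (growth of ILS) / (growth of CNY).
CNY growth factor: 1 + 0.0093×330/365 = 1.0084082.
That pins the ILS growth at 1.0935806.
(1.0935806 − 1)/T = 0.103506, i.e. 10.35%.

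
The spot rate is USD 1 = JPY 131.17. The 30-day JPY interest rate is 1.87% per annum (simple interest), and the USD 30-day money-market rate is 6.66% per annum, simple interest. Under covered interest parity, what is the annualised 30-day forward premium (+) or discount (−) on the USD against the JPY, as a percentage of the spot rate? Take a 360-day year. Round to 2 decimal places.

T = 30/360 years.
No-arbitrage forward: 131.17 × 1.0015583 / 1.005550 = 130.64930 JPY/USD.
Annualised premium = (F − S)/S × (1/T) = (130.64930 − 131.17)/131.17 ÷ (30/360) = -4.76%.

-4.76%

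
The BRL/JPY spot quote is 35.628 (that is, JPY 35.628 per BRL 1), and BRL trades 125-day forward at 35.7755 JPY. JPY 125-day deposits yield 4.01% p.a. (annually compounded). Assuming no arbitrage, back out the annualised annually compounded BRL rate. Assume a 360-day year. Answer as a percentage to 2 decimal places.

T = 125/360 years.
F/S = 35.7755/35.628 = 1.0041400 = (growth of JPY) / (growth of BRL).
The JPY side grows by (1 + 0.0401)^(125/360) = 1.0137453.
That pins the BRL growth at 1.0095657.
r = 1.0095657^(360/125) − 1 = 0.027798 → 2.78%.

2.78%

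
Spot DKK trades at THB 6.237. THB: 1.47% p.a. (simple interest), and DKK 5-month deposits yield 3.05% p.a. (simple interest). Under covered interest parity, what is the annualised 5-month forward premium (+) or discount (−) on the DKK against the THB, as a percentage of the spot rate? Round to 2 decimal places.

-1.56%

T = 5/12 years.
F = S · g_THB/g_DKK = 6.237 × 1.006125/1.0127083 = 6.196455.
Annualised premium = (F − S)/S × (1/T) = (6.196455 − 6.237)/6.237 ÷ (5/12) = -1.56%.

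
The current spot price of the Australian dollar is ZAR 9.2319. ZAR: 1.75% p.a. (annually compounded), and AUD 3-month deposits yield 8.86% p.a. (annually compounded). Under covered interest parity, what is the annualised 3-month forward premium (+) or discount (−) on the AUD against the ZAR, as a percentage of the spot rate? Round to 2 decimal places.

T = 3/12 years.
F = S · g_ZAR/g_AUD = 9.2319 × 1.0043466/1.0214499 = 9.0773198.
Annualised premium = (F − S)/S × (1/T) = (9.0773198 − 9.2319)/9.2319 ÷ (3/12) = -6.70%.

-6.70%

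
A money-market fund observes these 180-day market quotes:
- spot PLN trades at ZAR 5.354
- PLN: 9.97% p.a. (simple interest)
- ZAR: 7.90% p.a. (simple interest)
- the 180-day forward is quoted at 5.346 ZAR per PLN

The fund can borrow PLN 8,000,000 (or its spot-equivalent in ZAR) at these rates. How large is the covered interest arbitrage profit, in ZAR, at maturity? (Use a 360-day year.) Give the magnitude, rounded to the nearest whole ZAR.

ZAR 376,121

T = 180/360 years.
Invest the PLN and cover forward: 8,000,000 × 1.049850 × 5.346 = ZAR 44,899,984.80.
Convert at spot and invest in ZAR: 8,000,000 × 5.354 × 1.039500 = ZAR 44,523,864.00.
The quoted forward overvalues PLN, so borrow ZAR, buy PLN at spot, deposit the PLN at 9.97%, and sell the proceeds forward at 5.346.
The gap between the two covered legs is ZAR 376,121.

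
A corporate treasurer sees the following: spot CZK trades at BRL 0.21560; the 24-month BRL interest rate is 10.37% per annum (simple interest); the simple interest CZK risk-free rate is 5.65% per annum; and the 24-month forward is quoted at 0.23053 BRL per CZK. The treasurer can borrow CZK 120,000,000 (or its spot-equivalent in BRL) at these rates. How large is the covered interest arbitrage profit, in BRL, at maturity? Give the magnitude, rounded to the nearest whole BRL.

T = 2 years.
Invest the CZK and cover forward: 120,000,000 × 1.113000 × 0.23053 = BRL 30,789,586.80.
Convert at spot and invest in BRL: 120,000,000 × 0.21560 × 1.207400 = BRL 31,237,852.80.
The quoted forward undervalues CZK, so borrow CZK, convert to BRL at spot, deposit the BRL at 10.37%, and buy CZK forward at 0.23053 to cover the loan.
Arbitrage profit = |30,789,586.80 − 31,237,852.80| = BRL 448,266.

BRL 448,266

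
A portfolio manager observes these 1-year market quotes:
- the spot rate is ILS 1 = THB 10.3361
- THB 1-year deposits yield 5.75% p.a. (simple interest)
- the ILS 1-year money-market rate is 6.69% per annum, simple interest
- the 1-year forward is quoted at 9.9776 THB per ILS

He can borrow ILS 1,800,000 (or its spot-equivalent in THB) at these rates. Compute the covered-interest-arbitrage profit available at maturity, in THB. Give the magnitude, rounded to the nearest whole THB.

THB 513,584

T = 1 year.
Invest the ILS and cover forward: 1,800,000 × 1.066900 × 9.9776 = THB 19,161,182.59.
Convert at spot and invest in THB: 1,800,000 × 10.3361 × 1.057500 = THB 19,674,766.35.
The quoted forward undervalues ILS, so borrow ILS, convert to THB at spot, deposit the THB at 5.75%, and buy ILS forward at 9.9776 to cover the loan.
The gap between the two covered legs is THB 513,584.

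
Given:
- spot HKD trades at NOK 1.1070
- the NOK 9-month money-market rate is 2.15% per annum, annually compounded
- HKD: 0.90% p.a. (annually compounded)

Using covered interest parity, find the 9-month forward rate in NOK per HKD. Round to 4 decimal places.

T = 9/12 years.
NOK growth factor: (1 + 0.0215)^(9/12) = 1.016082.
HKD growth factor: (1 + 0.0090)^(9/12) = 1.0067424.
So F = 1.107 × 1.016082 / 1.0067424 = 1.117270 (NOK/HKD).

1.1173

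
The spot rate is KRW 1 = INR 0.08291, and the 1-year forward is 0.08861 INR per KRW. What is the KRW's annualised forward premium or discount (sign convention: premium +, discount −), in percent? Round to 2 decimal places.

+6.87%

T = 1 year.
(F − S)/S = (0.08861 − 0.08291)/0.08291 = 0.0687492.
×(1/T) gives 6.87% p.a.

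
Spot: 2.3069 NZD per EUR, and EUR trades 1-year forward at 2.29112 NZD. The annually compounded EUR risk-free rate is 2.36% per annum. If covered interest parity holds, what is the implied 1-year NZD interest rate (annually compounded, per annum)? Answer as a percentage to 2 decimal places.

T = 1 year.
By CIP, F/S equals the NZD-to-EUR growth ratio: 2.29112/2.3069 = 0.9931597.
The EUR side grows by (1 + 0.0236)^1 = 1.023600.
Hence g_NZD = 1.0165983.
Annualise: 1.0165983^(1/1) − 1 = 0.016598 = 1.66%.

1.66%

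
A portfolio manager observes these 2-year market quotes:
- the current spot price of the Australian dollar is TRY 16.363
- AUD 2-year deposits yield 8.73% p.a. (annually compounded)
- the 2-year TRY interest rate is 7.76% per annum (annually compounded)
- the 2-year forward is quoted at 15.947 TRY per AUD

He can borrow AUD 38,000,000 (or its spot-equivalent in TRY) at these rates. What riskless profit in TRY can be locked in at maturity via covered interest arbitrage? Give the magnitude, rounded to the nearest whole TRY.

TRY 5,631,172

T = 2 years.
Invest the AUD and cover forward: 38,000,000 × 1.18222129 × 15.947 = TRY 716,409,550.64.
Convert at spot and invest in TRY: 38,000,000 × 16.363 × 1.16122176 = TRY 722,040,723.04.
The quoted forward undervalues AUD, so borrow AUD, convert to TRY at spot, deposit the TRY at 7.76%, and buy AUD forward at 15.947 to cover the loan.
Profit = 722,040,723.04 − 716,409,550.64 = TRY 5,631,172.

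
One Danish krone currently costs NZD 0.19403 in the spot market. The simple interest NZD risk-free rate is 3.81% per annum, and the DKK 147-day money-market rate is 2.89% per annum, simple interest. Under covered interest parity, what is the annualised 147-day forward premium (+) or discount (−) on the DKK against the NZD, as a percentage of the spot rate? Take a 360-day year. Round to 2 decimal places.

T = 147/360 years.
No-arbitrage forward: 0.19403 × 1.0155575 / 1.0118008 = 0.19475041 NZD/DKK.
(F − S)/S ÷ T = (0.19475041 − 0.19403)/0.19403/(147/360) = 0.009093 → 0.91%.

+0.91%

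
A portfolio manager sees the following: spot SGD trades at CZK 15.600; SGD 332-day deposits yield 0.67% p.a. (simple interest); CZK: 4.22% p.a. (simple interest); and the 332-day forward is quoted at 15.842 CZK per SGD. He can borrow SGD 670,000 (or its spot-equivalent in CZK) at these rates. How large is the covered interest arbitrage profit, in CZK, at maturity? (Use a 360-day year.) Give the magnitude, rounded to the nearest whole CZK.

CZK 179,045

T = 332/360 years.
Keep in SGD, deliver into the forward: 670,000·1.0061788889·15.842 = CZK 10,679,723.59.
Swap to CZK now, deposit: 670,000·15.600·1.0389177778 = CZK 10,858,768.61.
The quoted forward undervalues SGD, so borrow SGD, convert to CZK at spot, deposit the CZK at 4.22%, and buy SGD forward at 15.842 to cover the loan.
The gap between the two covered legs is CZK 179,045.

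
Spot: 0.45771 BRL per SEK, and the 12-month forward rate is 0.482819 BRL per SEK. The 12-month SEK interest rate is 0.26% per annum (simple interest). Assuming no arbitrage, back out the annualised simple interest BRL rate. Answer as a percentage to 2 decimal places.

5.76%

T = 1 year.
By CIP, F/S equals the BRL-to-SEK growth ratio: 0.482819/0.45771 = 1.0548579.
The SEK side grows by 1 + 0.0026×1 = 1.002600.
That pins the BRL growth at 1.0576005.
(1.0576005 − 1)/T = 0.057600, i.e. 5.76%.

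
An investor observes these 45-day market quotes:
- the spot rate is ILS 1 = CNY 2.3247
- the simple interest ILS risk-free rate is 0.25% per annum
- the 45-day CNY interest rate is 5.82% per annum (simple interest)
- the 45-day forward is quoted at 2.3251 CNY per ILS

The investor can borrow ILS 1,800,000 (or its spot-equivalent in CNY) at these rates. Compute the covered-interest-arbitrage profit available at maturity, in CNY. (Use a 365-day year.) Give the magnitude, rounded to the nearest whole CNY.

CNY 28,015

T = 45/365 years.
Keep in ILS, deliver into the forward: 1,800,000·1.000308219·2.3251 = CNY 4,186,469.95.
Swap to CNY now, deposit: 1,800,000·2.3247·1.007175342 = CNY 4,214,484.93.
The quoted forward undervalues ILS, so borrow ILS, convert to CNY at spot, deposit the CNY at 5.82%, and buy ILS forward at 2.3251 to cover the loan.
Arbitrage profit = |4,186,469.95 − 4,214,484.93| = CNY 28,015.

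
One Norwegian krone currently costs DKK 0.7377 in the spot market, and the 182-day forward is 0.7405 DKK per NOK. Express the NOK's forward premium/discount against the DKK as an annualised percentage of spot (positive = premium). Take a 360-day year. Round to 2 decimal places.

T = 182/360 years.
NOK trades forward at +0.37956% vs spot over the period.
Annualise by dividing by T: 0.0037956 / (182/360) = 0.007508 → 0.75%.

+0.75%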